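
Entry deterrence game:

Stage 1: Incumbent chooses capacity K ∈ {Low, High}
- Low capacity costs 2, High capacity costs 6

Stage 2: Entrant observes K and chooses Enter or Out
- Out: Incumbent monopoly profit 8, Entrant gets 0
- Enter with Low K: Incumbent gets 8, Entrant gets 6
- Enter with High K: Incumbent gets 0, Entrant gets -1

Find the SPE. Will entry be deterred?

SPE: (Low, Enter|Low, Out|High); Entry not deterred. Incumbent net profit = 6, Entrant gets 6

Work:
After Low K: Entrant enters (6 > 0)
After High K: Entrant stays out (-1 < 0)
Incumbent: Low → 8−2=6, High → 8−6=2
Incumbent chooses Low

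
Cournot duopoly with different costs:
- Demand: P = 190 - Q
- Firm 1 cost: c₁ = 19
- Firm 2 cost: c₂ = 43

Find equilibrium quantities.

q₁* = 65.0, q₂* = 41.0

Work:
Reaction: q₁ = (190 - 19 - q₂)/2
Reaction: q₂ = (190 - 43 - q₁)/2
Solve simultaneously:
q₁* = (190 - 2×19 + 43)/3 = 65.0
q₂* = (190 - 2×43 + 19)/3 = 41.0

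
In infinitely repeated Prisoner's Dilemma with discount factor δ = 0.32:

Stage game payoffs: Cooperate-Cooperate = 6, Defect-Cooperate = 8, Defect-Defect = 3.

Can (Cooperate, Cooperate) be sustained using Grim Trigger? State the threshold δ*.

δ* = 0.4; since δ = 0.32 < 0.4, cooperation cannot be sustained

Work:
For Grim Trigger:
Cooperate forever: 6/(1-δ)
Defect then punished: 8 + 3·δ/(1-δ)
Need: 6/(1-δ) ≥ 8 + 3·δ/(1-δ)
Solving: δ ≥ (T-R)/(T-P) = (8-6)/(8-3) = 0.4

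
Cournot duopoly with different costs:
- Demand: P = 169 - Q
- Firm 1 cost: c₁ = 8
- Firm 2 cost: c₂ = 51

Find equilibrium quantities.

q₁* = 68.0, q₂* = 25.0

Work:
Reaction: q₁ = (169 - 8 - q₂)/2
Reaction: q₂ = (169 - 51 - q₁)/2
Solve simultaneously:
q₁* = (169 - 2×8 + 51)/3 = 68.0
q₂* = (169 - 2×51 + 8)/3 = 25.0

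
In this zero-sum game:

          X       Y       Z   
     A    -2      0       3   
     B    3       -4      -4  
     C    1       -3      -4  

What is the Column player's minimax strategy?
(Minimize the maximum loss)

Column should play Y, value = 0

Work:
Column player minimizes Row's maximum payoff:
Column X: max payoff to Row = 3
Column Y: max payoff to Row = 0
Column Z: max payoff to Row = 3
Minimum is 0, achieved by column Y.
Minimax strategy: Y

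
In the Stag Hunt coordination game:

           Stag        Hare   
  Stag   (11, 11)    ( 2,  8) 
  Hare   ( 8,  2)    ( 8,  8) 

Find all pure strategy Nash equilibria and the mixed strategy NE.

Pure NE: (Stag, Stag) and (Hare, Hare); Mixed NE: p = 0.6667, q = 0.6667

Work:
Check pure NE:
(Stag, Stag): (11, 11) - no unilateral deviation beneficial
(Hare, Hare): (8, 8) - no unilateral deviation beneficial
Mixed NE: P1 plays Stag with p = 0.6667, P2 plays Stag with q = 0.6667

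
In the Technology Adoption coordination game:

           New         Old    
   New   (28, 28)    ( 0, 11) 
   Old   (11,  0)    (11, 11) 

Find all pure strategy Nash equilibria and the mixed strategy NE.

Pure NE: (New, New) and (Old, Old); Mixed NE: p = 0.3929, q = 0.3929

Work:
Check pure NE:
(New, New): (28, 28) - no unilateral deviation beneficial
(Old, Old): (11, 11) - no unilateral deviation beneficial
Mixed NE: P1 plays New with p = 0.3929, P2 plays New with q = 0.3929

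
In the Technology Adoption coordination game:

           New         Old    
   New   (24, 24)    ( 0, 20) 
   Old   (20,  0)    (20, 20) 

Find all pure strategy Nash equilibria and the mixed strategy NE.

Pure NE: (New, New) and (Old, Old); Mixed NE: p = 0.8333, q = 0.8333

Work:
Check pure NE:
(New, New): (24, 24) - no unilateral deviation beneficial
(Old, Old): (20, 20) - no unilateral deviation beneficial
Mixed NE: P1 plays New with p = 0.8333, P2 plays New with q = 0.8333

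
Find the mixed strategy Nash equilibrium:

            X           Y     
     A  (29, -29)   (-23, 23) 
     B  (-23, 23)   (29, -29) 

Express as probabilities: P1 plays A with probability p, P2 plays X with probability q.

p = 0.5, q = 0.5

Work:
Find probabilities that make opponent indifferent:
P2 chooses q to make P1 indifferent between A and B
P1 chooses p to make P2 indifferent between X and Y
Mixed NE: P1 plays (A: 0.5, B: 0.5), P2 plays (X: 0.5, Y: 0.5)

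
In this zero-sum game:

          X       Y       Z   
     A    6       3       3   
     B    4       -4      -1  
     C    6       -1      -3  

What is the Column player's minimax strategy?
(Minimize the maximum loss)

Column should play Y or Z (all achieve the minimum), value = 3

Work:
Column player minimizes Row's maximum payoff:
Column X: max payoff to Row = 6
Column Y: max payoff to Row = 3
Column Z: max payoff to Row = 3
Minimum is 3, achieved by columns Y, Z (tied).
Each of Y or Z is a minimax strategy.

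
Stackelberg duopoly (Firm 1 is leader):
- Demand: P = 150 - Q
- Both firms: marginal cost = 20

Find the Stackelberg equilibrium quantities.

q₁* (leader) = 65.0, q₂* (follower) = 32.5

Work:
Follower's reaction: q₂ = (a - c - q₁)/2
Leader substitutes: π₁ = q₁·(a - q₁ - (a-c-q₁)/2 - c)
FOC: q₁* = (150 - 20)/2 = 65.00
Then: q₂* = (150 - 20 - 65.0)/2 = 32.50
Leader has first-mover advantage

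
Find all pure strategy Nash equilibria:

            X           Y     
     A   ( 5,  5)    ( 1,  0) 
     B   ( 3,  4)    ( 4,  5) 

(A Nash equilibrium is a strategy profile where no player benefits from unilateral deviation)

Nash equilibrium: (A, X), (B, Y)

Work:
Best responses:
  P1 vs X: payoffs [5, 3] → best response A (payoff 5)
  P1 vs Y: payoffs [1, 4] → best response B (payoff 4)
  P2 vs A: payoffs [5, 0] → best response X (payoff 5)
  P2 vs B: payoffs [4, 5] → best response Y (payoff 5)
Mutual best responses: (A,X), (B,Y) → Nash equilibria.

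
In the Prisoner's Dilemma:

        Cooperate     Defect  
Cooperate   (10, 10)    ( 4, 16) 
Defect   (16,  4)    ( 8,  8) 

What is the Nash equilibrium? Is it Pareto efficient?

(Defect, Defect) is NE; not Pareto efficient

Work:
Defect dominates Cooperate for both players:
If P2 cooperates: Defect (16) > Cooperate (10)
If P2 defects: Defect (8) > Cooperate (4)
NE: (Defect, Defect) with payoff (8, 8)
But (Cooperate, Cooperate) = (10, 10) Pareto dominates (8, 8)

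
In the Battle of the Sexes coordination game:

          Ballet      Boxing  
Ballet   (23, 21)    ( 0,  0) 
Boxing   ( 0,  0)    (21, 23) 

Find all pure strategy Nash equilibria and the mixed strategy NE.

Pure NE: (Ballet, Ballet) and (Boxing, Boxing); Mixed NE: p = 0.5227, q = 0.4773

Work:
Check pure NE:
(Ballet, Ballet): (23, 21) - no unilateral deviation beneficial
(Boxing, Boxing): (21, 23) - no unilateral deviation beneficial
Mixed NE: P1 plays Ballet with p = 0.5227, P2 plays Ballet with q = 0.4773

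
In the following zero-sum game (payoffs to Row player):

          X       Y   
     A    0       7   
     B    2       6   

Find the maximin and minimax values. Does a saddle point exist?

Maximin = 2, Minimax = 2, Saddle: True

Work:
Row minimums: [0, 2] → maximin = 2
Column maximums: [2, 7] → minimax = 2
Saddle point exists! Game value = 2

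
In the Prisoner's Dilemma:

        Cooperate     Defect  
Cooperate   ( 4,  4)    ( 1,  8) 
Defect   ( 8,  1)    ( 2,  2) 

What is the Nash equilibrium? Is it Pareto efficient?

(Defect, Defect) is NE; not Pareto efficient

Work:
Defect dominates Cooperate for both players:
If P2 cooperates: Defect (8) > Cooperate (4)
If P2 defects: Defect (2) > Cooperate (1)
NE: (Defect, Defect) with payoff (2, 2)
But (Cooperate, Cooperate) = (4, 4) Pareto dominates (2, 2)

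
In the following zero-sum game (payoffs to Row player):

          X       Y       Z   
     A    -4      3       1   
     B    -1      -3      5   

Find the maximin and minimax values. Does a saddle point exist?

Maximin = -3, Minimax = -1, Saddle: False

Work:
Row minimums: [-4, -3] → maximin = -3
Column maximums: [-1, 3, 5] → minimax = -1
No saddle point (maximin ≠ minimax). Mixed strategy needed.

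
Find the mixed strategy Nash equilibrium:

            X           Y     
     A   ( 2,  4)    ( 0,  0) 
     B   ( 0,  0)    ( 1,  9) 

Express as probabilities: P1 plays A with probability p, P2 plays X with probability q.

p = 0.6923, q = 0.3333

Work:
Find probabilities that make opponent indifferent:
P2 chooses q to make P1 indifferent between A and B
P1 chooses p to make P2 indifferent between X and Y
Mixed NE: P1 plays (A: 0.6923, B: 0.3077), P2 plays (X: 0.3333, Y: 0.6667)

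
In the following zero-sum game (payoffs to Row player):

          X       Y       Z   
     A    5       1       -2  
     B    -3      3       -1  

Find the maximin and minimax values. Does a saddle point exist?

Maximin = -2, Minimax = -1, Saddle: False

Work:
Row minimums: [-2, -3] → maximin = -2
Column maximums: [5, 3, -1] → minimax = -1
No saddle point (maximin ≠ minimax). Mixed strategy needed.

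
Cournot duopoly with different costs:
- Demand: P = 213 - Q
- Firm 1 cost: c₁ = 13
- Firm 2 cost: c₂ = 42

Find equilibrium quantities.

q₁* = 76.33, q₂* = 47.33

Work:
Reaction: q₁ = (213 - 13 - q₂)/2
Reaction: q₂ = (213 - 42 - q₁)/2
Solve simultaneously:
q₁* = (213 - 2×13 + 42)/3 = 76.33
q₂* = (213 - 2×42 + 13)/3 = 47.33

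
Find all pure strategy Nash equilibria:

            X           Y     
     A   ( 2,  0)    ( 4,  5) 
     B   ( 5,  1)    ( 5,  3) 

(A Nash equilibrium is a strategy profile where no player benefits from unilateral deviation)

Nash equilibrium: (B, Y)

Work:
Best responses:
  P1 vs X: payoffs [2, 5] → best response B (payoff 5)
  P1 vs Y: payoffs [4, 5] → best response B (payoff 5)
  P2 vs A: payoffs [0, 5] → best response Y (payoff 5)
  P2 vs B: payoffs [1, 3] → best response Y (payoff 3)
Mutual best responses: (B,Y) → Nash equilibria.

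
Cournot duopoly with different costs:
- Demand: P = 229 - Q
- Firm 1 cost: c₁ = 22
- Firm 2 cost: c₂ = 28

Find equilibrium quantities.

q₁* = 71.0, q₂* = 65.0

Work:
Reaction: q₁ = (229 - 22 - q₂)/2
Reaction: q₂ = (229 - 28 - q₁)/2
Solve simultaneously:
q₁* = (229 - 2×22 + 28)/3 = 71.0
q₂* = (229 - 2×28 + 22)/3 = 65.0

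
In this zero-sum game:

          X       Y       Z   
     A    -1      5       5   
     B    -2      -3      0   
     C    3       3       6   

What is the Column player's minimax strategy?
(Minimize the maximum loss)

Column should play X, value = 3

Work:
Column player minimizes Row's maximum payoff:
Column X: max payoff to Row = 3
Column Y: max payoff to Row = 5
Column Z: max payoff to Row = 6
Minimum is 3, achieved by column X.
Minimax strategy: X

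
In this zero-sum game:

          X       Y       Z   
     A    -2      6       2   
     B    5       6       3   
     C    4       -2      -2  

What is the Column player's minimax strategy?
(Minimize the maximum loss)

Column should play Z, value = 3

Work:
Column player minimizes Row's maximum payoff:
Column X: max payoff to Row = 5
Column Y: max payoff to Row = 6
Column Z: max payoff to Row = 3
Minimum is 3, achieved by column Z.
Minimax strategy: Z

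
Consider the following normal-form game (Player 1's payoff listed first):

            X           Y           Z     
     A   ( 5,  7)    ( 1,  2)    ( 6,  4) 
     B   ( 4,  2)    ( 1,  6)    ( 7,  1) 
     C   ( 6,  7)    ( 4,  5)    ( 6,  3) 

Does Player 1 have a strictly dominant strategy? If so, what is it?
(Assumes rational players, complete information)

No strictly dominant strategy exists for Player 1

Work:
A strategy strictly dominates another if it gives a strictly higher payoff against every opponent action. Compare each pair of P1's strategies column-by-column:
  A vs B: [5 vs 4, 1 vs 1, 6 vs 7] → A does not strictly dominate B (column Y: 1 ≤ 1)
  A vs C: [5 vs 6, 1 vs 4, 6 vs 6] → A does not strictly dominate C (column X: 5 ≤ 6)
  B vs A: [4 vs 5, 1 vs 1, 7 vs 6] → B does not strictly dominate A (column X: 4 ≤ 5)
  B vs C: [4 vs 6, 1 vs 4, 7 vs 6] → B does not strictly dominate C (column X: 4 ≤ 6)
  C vs A: [6 vs 5, 4 vs 1, 6 vs 6] → C does not strictly dominate A (column Z: 6 ≤ 6)
  C vs B: [6 vs 4, 4 vs 1, 6 vs 7] → C does not strictly dominate B (column Z: 6 ≤ 7)
No single strategy strictly dominates all others → no strictly dominant strategy.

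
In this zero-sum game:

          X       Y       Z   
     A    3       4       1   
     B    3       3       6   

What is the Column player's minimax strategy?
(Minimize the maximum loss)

Column should play X, value = 3

Work:
Column player minimizes Row's maximum payoff:
Column X: max payoff to Row = 3
Column Y: max payoff to Row = 4
Column Z: max payoff to Row = 6
Minimum is 3, achieved by column X.
Minimax strategy: X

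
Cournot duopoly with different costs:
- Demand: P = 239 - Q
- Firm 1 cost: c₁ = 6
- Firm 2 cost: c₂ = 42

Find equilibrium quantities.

q₁* = 89.67, q₂* = 53.67

Work:
Reaction: q₁ = (239 - 6 - q₂)/2
Reaction: q₂ = (239 - 42 - q₁)/2
Solve simultaneously:
q₁* = (239 - 2×6 + 42)/3 = 89.67
q₂* = (239 - 2×42 + 6)/3 = 53.67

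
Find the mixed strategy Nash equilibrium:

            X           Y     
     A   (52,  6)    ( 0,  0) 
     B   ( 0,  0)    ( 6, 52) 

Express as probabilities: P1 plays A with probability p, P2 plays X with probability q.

p = 0.8966, q = 0.1034

Work:
Find probabilities that make opponent indifferent:
P2 chooses q to make P1 indifferent between A and B
P1 chooses p to make P2 indifferent between X and Y
Mixed NE: P1 plays (A: 0.8966, B: 0.1034), P2 plays (X: 0.1034, Y: 0.8966)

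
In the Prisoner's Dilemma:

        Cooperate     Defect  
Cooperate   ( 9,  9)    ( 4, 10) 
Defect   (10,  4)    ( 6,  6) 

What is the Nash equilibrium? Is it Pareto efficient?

(Defect, Defect) is NE; not Pareto efficient

Work:
Defect dominates Cooperate for both players:
If P2 cooperates: Defect (10) > Cooperate (9)
If P2 defects: Defect (6) > Cooperate (4)
NE: (Defect, Defect) with payoff (6, 6)
But (Cooperate, Cooperate) = (9, 9) Pareto dominates (6, 6)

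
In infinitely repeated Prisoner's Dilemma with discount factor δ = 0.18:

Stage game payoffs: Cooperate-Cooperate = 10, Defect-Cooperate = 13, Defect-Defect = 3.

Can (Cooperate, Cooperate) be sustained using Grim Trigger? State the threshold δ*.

δ* = 0.3; since δ = 0.18 < 0.3, cooperation cannot be sustained

Work:
For Grim Trigger:
Cooperate forever: 10/(1-δ)
Defect then punished: 13 + 3·δ/(1-δ)
Need: 10/(1-δ) ≥ 13 + 3·δ/(1-δ)
Solving: δ ≥ (T-R)/(T-P) = (13-10)/(13-3) = 0.3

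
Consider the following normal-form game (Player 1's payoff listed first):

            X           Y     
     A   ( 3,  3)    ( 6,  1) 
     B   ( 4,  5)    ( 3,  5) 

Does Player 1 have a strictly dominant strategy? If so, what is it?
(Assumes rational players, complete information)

No strictly dominant strategy exists for Player 1

Work:
A strategy strictly dominates another if it gives a strictly higher payoff against every opponent action. Compare each pair of P1's strategies column-by-column:
  A vs B: [3 vs 4, 6 vs 3] → A does not strictly dominate B (column X: 3 ≤ 4)
  B vs A: [4 vs 3, 3 vs 6] → B does not strictly dominate A (column Y: 3 ≤ 6)
No single strategy strictly dominates all others → no strictly dominant strategy.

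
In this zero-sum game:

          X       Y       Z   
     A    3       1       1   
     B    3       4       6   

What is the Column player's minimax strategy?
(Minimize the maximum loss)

Column should play X, value = 3

Work:
Column player minimizes Row's maximum payoff:
Column X: max payoff to Row = 3
Column Y: max payoff to Row = 4
Column Z: max payoff to Row = 6
Minimum is 3, achieved by column X.
Minimax strategy: X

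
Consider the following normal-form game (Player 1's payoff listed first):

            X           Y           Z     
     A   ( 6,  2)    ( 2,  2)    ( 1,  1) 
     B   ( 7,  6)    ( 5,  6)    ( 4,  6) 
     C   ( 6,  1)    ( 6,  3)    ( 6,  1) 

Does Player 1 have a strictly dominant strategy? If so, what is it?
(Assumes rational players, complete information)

No strictly dominant strategy exists for Player 1

Work:
A strategy strictly dominates another if it gives a strictly higher payoff against every opponent action. Compare each pair of P1's strategies column-by-column:
  A vs B: [6 vs 7, 2 vs 5, 1 vs 4] → A does not strictly dominate B (column X: 6 ≤ 7)
  A vs C: [6 vs 6, 2 vs 6, 1 vs 6] → A does not strictly dominate C (column X: 6 ≤ 6)
  B vs A: [7 vs 6, 5 vs 2, 4 vs 1] → B strictly dominates A
  B vs C: [7 vs 6, 5 vs 6, 4 vs 6] → B does not strictly dominate C (column Y: 5 ≤ 6)
  C vs A: [6 vs 6, 6 vs 2, 6 vs 1] → C does not strictly dominate A (column X: 6 ≤ 6)
  C vs B: [6 vs 7, 6 vs 5, 6 vs 4] → C does not strictly dominate B (column X: 6 ≤ 7)
No single strategy strictly dominates all others → no strictly dominant strategy.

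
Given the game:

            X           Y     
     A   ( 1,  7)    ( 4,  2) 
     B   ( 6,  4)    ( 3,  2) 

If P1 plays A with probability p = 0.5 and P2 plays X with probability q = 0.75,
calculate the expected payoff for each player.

E[P1] = 3.5, E[P2] = 4.625

Work:
E[P1] = p·q·π₁(A,X) + p·(1-q)·π₁(A,Y) + (1-p)·q·π₁(B,X) + (1-p)·(1-q)·π₁(B,Y)
= 0.5·0.75·1 + 0.5·0.25·4 + 0.5·0.75·6 + 0.5·0.25·3
= 3.5

E[P2] = 4.625 (similar calculation)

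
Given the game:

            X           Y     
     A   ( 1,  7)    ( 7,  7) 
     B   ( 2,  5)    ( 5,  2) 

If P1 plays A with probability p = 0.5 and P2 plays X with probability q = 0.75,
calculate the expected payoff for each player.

E[P1] = 2.625, E[P2] = 5.625

Work:
E[P1] = p·q·π₁(A,X) + p·(1-q)·π₁(A,Y) + (1-p)·q·π₁(B,X) + (1-p)·(1-q)·π₁(B,Y)
= 0.5·0.75·1 + 0.5·0.25·7 + 0.5·0.75·2 + 0.5·0.25·5
= 2.625

E[P2] = 5.625 (similar calculation)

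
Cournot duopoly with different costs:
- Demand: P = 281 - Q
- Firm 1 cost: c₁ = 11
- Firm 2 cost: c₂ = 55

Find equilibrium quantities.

q₁* = 104.67, q₂* = 60.67

Work:
Reaction: q₁ = (281 - 11 - q₂)/2
Reaction: q₂ = (281 - 55 - q₁)/2
Solve simultaneously:
q₁* = (281 - 2×11 + 55)/3 = 104.67
q₂* = (281 - 2×55 + 11)/3 = 60.67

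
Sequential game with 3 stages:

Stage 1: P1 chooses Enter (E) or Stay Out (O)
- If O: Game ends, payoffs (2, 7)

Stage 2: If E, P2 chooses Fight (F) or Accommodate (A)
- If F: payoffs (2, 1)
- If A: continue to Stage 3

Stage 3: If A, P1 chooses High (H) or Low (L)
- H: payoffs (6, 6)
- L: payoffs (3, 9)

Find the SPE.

SPE: (E, A, H); Outcome (6, 6)

Work:
Stage 3: P1 chooses H (6 vs 3)
Stage 2: P2: F->1, A->6 (anticipating H). Choose A
Stage 1: P1: O->2, E->6 (anticipating A, H). Choose E
SPE path: E -> A -> H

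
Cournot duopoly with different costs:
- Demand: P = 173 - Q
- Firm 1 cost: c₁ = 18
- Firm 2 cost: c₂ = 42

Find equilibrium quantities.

q₁* = 59.67, q₂* = 35.67

Work:
Reaction: q₁ = (173 - 18 - q₂)/2
Reaction: q₂ = (173 - 42 - q₁)/2
Solve simultaneously:
q₁* = (173 - 2×18 + 42)/3 = 59.67
q₂* = (173 - 2×42 + 18)/3 = 35.67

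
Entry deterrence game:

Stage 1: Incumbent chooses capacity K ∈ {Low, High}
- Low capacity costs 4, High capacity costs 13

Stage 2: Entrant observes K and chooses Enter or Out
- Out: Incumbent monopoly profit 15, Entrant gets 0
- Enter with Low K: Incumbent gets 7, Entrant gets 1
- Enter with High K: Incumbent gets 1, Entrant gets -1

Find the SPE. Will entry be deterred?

SPE: (Low, Enter|Low, Out|High); Entry not deterred. Incumbent net profit = 3, Entrant gets 1

Work:
After Low K: Entrant enters (1 > 0)
After High K: Entrant stays out (-1 < 0)
Incumbent: Low → 7−4=3, High → 15−13=2
Incumbent chooses Low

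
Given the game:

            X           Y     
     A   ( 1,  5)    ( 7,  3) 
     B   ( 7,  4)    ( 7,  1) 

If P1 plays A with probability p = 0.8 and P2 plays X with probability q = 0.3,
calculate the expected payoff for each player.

E[P1] = 5.56, E[P2] = 3.26

Work:
E[P1] = p·q·π₁(A,X) + p·(1-q)·π₁(A,Y) + (1-p)·q·π₁(B,X) + (1-p)·(1-q)·π₁(B,Y)
= 0.8·0.3·1 + 0.8·0.7·7 + 0.2·0.3·7 + 0.2·0.7·7
= 5.56

E[P2] = 3.26 (similar calculation)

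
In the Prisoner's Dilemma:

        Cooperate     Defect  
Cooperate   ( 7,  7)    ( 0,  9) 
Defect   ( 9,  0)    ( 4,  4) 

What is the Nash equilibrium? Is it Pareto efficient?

(Defect, Defect) is NE; not Pareto efficient

Work:
Defect dominates Cooperate for both players:
If P2 cooperates: Defect (9) > Cooperate (7)
If P2 defects: Defect (4) > Cooperate (0)
NE: (Defect, Defect) with payoff (4, 4)
But (Cooperate, Cooperate) = (7, 7) Pareto dominates (4, 4)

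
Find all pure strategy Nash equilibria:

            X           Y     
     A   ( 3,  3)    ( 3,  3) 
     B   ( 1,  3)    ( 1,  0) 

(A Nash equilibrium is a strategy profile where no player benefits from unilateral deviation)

Nash equilibrium: (A, X), (A, Y)

Work:
Best responses:
  P1 vs X: payoffs [3, 1] → best response A (payoff 3)
  P1 vs Y: payoffs [3, 1] → best response A (payoff 3)
  P2 vs A: payoffs [3, 3] → best response X/Y (payoff 3)
  P2 vs B: payoffs [3, 0] → best response X (payoff 3)
Mutual best responses: (A,X), (A,Y) → Nash equilibria.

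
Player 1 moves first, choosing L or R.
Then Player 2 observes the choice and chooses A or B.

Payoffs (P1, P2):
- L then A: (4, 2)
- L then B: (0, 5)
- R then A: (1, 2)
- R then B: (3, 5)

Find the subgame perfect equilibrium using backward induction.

P1 plays R, P2 plays B after L and B after R; Payoff (3, 5)

Work:
Backward induction:
After L: P2 chooses B → P1 gets 0
After R: P2 chooses B → P1 gets 3
P1 chooses R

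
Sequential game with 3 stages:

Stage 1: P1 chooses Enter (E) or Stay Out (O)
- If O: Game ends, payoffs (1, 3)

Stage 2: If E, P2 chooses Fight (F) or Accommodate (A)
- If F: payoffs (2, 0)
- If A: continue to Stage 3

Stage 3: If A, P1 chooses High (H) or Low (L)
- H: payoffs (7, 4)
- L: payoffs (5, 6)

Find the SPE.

SPE: (E, A, H); Outcome (7, 4)

Work:
Stage 3: P1 chooses H (7 vs 5)
Stage 2: P2: F->0, A->4 (anticipating H). Choose A
Stage 1: P1: O->1, E->7 (anticipating A, H). Choose E
SPE path: E -> A -> H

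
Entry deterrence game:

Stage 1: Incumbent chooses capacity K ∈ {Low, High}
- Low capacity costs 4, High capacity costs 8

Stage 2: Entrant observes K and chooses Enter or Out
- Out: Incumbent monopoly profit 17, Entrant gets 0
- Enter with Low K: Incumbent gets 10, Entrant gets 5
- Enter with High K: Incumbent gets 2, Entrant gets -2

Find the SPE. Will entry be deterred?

SPE: (High, Enter|Low, Out|High); Entry deterred. Incumbent net profit = 9

Work:
After Low K: Entrant enters (5 > 0)
After High K: Entrant stays out (-2 < 0)
Incumbent: Low → 10−4=6, High → 17−8=9
Incumbent chooses High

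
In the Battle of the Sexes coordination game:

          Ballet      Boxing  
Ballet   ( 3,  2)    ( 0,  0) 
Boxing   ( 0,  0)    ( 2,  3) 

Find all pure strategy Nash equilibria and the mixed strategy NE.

Pure NE: (Ballet, Ballet) and (Boxing, Boxing); Mixed NE: p = 0.6, q = 0.4

Work:
Check pure NE:
(Ballet, Ballet): (3, 2) - no unilateral deviation beneficial
(Boxing, Boxing): (2, 3) - no unilateral deviation beneficial
Mixed NE: P1 plays Ballet with p = 0.6, P2 plays Ballet with q = 0.4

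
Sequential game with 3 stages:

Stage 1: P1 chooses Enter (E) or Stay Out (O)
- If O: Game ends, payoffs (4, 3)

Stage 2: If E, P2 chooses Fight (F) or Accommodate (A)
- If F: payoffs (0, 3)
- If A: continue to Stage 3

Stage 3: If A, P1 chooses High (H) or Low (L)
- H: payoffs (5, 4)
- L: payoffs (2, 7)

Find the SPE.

SPE: (E, A, H); Outcome (5, 4)

Work:
Stage 3: P1 chooses H (5 vs 2)
Stage 2: P2: F->3, A->4 (anticipating H). Choose A
Stage 1: P1: O->4, E->5 (anticipating A, H). Choose E
SPE path: E -> A -> H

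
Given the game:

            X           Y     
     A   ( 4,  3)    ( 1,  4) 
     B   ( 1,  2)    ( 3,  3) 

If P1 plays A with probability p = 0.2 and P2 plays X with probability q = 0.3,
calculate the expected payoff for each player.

E[P1] = 2.3, E[P2] = 2.9

Work:
E[P1] = p·q·π₁(A,X) + p·(1-q)·π₁(A,Y) + (1-p)·q·π₁(B,X) + (1-p)·(1-q)·π₁(B,Y)
= 0.2·0.3·4 + 0.2·0.7·1 + 0.8·0.3·1 + 0.8·0.7·3
= 2.3

E[P2] = 2.9 (similar calculation)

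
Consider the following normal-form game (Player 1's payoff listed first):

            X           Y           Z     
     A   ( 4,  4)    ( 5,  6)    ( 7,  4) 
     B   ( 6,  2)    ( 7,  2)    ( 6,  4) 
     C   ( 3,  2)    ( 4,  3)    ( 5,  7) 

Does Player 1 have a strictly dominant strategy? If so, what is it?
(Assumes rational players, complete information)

No strictly dominant strategy exists for Player 1

Work:
A strategy strictly dominates another if it gives a strictly higher payoff against every opponent action. Compare each pair of P1's strategies column-by-column:
  A vs B: [4 vs 6, 5 vs 7, 7 vs 6] → A does not strictly dominate B (column X: 4 ≤ 6)
  A vs C: [4 vs 3, 5 vs 4, 7 vs 5] → A strictly dominates C
  B vs A: [6 vs 4, 7 vs 5, 6 vs 7] → B does not strictly dominate A (column Z: 6 ≤ 7)
  B vs C: [6 vs 3, 7 vs 4, 6 vs 5] → B strictly dominates C
  C vs A: [3 vs 4, 4 vs 5, 5 vs 7] → C does not strictly dominate A (column X: 3 ≤ 4)
  C vs B: [3 vs 6, 4 vs 7, 5 vs 6] → C does not strictly dominate B (column X: 3 ≤ 6)
No single strategy strictly dominates all others → no strictly dominant strategy.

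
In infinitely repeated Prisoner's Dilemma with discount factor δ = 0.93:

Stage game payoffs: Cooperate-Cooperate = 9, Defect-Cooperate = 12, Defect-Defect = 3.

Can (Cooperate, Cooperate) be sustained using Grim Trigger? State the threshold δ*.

δ* = 0.3333; since δ = 0.93 ≥ 0.3333, cooperation can be sustained

Work:
For Grim Trigger:
Cooperate forever: 9/(1-δ)
Defect then punished: 12 + 3·δ/(1-δ)
Need: 9/(1-δ) ≥ 12 + 3·δ/(1-δ)
Solving: δ ≥ (T-R)/(T-P) = (12-9)/(12-3) = 0.3333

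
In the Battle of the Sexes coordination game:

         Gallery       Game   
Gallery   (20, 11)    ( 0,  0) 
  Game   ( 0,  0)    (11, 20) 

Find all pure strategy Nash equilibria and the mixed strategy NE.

Pure NE: (Gallery, Gallery) and (Game, Game); Mixed NE: p = 0.6452, q = 0.3548

Work:
Check pure NE:
(Gallery, Gallery): (20, 11) - no unilateral deviation beneficial
(Game, Game): (11, 20) - no unilateral deviation beneficial
Mixed NE: P1 plays Gallery with p = 0.6452, P2 plays Gallery with q = 0.3548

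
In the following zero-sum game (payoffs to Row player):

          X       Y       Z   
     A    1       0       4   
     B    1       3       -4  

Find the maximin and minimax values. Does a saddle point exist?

Maximin = 0, Minimax = 1, Saddle: False

Work:
Row minimums: [0, -4] → maximin = 0
Column maximums: [1, 3, 4] → minimax = 1
No saddle point (maximin ≠ minimax). Mixed strategy needed.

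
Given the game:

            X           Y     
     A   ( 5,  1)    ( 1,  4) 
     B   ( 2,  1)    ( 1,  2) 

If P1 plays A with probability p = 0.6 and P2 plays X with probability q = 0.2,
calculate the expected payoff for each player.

E[P1] = 1.56, E[P2] = 2.76

Work:
E[P1] = p·q·π₁(A,X) + p·(1-q)·π₁(A,Y) + (1-p)·q·π₁(B,X) + (1-p)·(1-q)·π₁(B,Y)
= 0.6·0.2·5 + 0.6·0.8·1 + 0.4·0.2·2 + 0.4·0.8·1
= 1.56

E[P2] = 2.76 (similar calculation)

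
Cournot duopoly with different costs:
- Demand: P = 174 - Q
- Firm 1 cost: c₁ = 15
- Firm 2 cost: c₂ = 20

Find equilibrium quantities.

q₁* = 54.67, q₂* = 49.67

Work:
Reaction: q₁ = (174 - 15 - q₂)/2
Reaction: q₂ = (174 - 20 - q₁)/2
Solve simultaneously:
q₁* = (174 - 2×15 + 20)/3 = 54.67
q₂* = (174 - 2×20 + 15)/3 = 49.67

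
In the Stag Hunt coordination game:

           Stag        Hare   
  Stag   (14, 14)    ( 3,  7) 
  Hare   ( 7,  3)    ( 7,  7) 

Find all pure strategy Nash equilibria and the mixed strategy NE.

Pure NE: (Stag, Stag) and (Hare, Hare); Mixed NE: p = 0.3636, q = 0.3636

Work:
Check pure NE:
(Stag, Stag): (14, 14) - no unilateral deviation beneficial
(Hare, Hare): (7, 7) - no unilateral deviation beneficial
Mixed NE: P1 plays Stag with p = 0.3636, P2 plays Stag with q = 0.3636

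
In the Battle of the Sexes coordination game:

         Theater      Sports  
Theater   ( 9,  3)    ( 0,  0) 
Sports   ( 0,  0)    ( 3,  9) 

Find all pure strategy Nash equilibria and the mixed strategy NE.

Pure NE: (Theater, Theater) and (Sports, Sports); Mixed NE: p = 0.75, q = 0.25

Work:
Check pure NE:
(Theater, Theater): (9, 3) - no unilateral deviation beneficial
(Sports, Sports): (3, 9) - no unilateral deviation beneficial
Mixed NE: P1 plays Theater with p = 0.75, P2 plays Theater with q = 0.25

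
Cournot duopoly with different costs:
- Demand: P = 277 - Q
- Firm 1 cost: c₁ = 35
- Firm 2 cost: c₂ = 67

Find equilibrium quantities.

q₁* = 91.33, q₂* = 59.33

Work:
Reaction: q₁ = (277 - 35 - q₂)/2
Reaction: q₂ = (277 - 67 - q₁)/2
Solve simultaneously:
q₁* = (277 - 2×35 + 67)/3 = 91.33
q₂* = (277 - 2×67 + 35)/3 = 59.33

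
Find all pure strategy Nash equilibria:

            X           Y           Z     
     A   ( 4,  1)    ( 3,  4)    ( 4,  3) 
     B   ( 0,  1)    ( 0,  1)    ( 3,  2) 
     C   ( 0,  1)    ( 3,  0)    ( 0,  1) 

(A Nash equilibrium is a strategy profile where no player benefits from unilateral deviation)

Nash equilibrium: (A, Y)

Work:
Best responses:
  P1 vs X: payoffs [4, 0, 0] → best response A (payoff 4)
  P1 vs Y: payoffs [3, 0, 3] → best response A/C (payoff 3)
  P1 vs Z: payoffs [4, 3, 0] → best response A (payoff 4)
  P2 vs A: payoffs [1, 4, 3] → best response Y (payoff 4)
  P2 vs B: payoffs [1, 1, 2] → best response Z (payoff 2)
  P2 vs C: payoffs [1, 0, 1] → best response X/Z (payoff 1)
Mutual best responses: (A,Y) → Nash equilibria.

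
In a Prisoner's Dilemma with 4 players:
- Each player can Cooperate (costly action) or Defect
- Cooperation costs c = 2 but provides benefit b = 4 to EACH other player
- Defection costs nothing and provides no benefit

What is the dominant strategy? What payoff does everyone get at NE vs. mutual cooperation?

Dominant: Defect; NE payoff = 0; Coop payoff = 10

Work:
Defect dominates (saves cost c = 2, benefit to others is external)
NE: All defect → everyone gets 0
If all cooperate: each receives (3)×4 - 2 = 10
Social dilemma: 10 > 0 but NE gives 0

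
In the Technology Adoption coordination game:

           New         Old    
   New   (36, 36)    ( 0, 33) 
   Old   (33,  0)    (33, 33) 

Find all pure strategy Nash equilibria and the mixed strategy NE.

Pure NE: (New, New) and (Old, Old); Mixed NE: p = 0.9167, q = 0.9167

Work:
Check pure NE:
(New, New): (36, 36) - no unilateral deviation beneficial
(Old, Old): (33, 33) - no unilateral deviation beneficial
Mixed NE: P1 plays New with p = 0.9167, P2 plays New with q = 0.9167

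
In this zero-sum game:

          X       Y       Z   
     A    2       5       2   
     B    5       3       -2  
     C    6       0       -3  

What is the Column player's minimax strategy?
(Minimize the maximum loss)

Column should play Z, value = 2

Work:
Column player minimizes Row's maximum payoff:
Column X: max payoff to Row = 6
Column Y: max payoff to Row = 5
Column Z: max payoff to Row = 2
Minimum is 2, achieved by column Z.
Minimax strategy: Z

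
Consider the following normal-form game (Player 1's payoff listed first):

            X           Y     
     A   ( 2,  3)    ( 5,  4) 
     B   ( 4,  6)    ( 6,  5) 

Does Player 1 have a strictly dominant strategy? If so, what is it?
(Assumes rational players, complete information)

Yes, Player 1's strictly dominant strategy is B

Work:
A strategy strictly dominates another if it gives a strictly higher payoff against every opponent action. Compare each pair of P1's strategies column-by-column:
  A vs B: [2 vs 4, 5 vs 6] → A does not strictly dominate B (column X: 2 ≤ 4)
  B vs A: [4 vs 2, 6 vs 5] → B strictly dominates A
B strictly dominates every other strategy → strictly dominant.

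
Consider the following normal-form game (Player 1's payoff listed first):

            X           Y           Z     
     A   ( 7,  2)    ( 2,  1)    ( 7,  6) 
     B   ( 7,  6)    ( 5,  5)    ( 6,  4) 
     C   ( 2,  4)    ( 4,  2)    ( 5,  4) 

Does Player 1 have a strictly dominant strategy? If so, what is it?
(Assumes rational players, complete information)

No strictly dominant strategy exists for Player 1

Work:
A strategy strictly dominates another if it gives a strictly higher payoff against every opponent action. Compare each pair of P1's strategies column-by-column:
  A vs B: [7 vs 7, 2 vs 5, 7 vs 6] → A does not strictly dominate B (column X: 7 ≤ 7)
  A vs C: [7 vs 2, 2 vs 4, 7 vs 5] → A does not strictly dominate C (column Y: 2 ≤ 4)
  B vs A: [7 vs 7, 5 vs 2, 6 vs 7] → B does not strictly dominate A (column X: 7 ≤ 7)
  B vs C: [7 vs 2, 5 vs 4, 6 vs 5] → B strictly dominates C
  C vs A: [2 vs 7, 4 vs 2, 5 vs 7] → C does not strictly dominate A (column X: 2 ≤ 7)
  C vs B: [2 vs 7, 4 vs 5, 5 vs 6] → C does not strictly dominate B (column X: 2 ≤ 7)
No single strategy strictly dominates all others → no strictly dominant strategy.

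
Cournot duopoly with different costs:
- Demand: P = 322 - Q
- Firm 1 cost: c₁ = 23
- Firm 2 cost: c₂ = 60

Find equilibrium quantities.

q₁* = 112.0, q₂* = 75.0

Work:
Reaction: q₁ = (322 - 23 - q₂)/2
Reaction: q₂ = (322 - 60 - q₁)/2
Solve simultaneously:
q₁* = (322 - 2×23 + 60)/3 = 112.0
q₂* = (322 - 2×60 + 23)/3 = 75.0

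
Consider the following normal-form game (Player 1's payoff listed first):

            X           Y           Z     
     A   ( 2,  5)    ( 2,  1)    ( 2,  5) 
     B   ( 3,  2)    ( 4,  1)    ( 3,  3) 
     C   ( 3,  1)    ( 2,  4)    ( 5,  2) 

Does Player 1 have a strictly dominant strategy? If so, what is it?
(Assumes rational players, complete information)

No strictly dominant strategy exists for Player 1

Work:
A strategy strictly dominates another if it gives a strictly higher payoff against every opponent action. Compare each pair of P1's strategies column-by-column:
  A vs B: [2 vs 3, 2 vs 4, 2 vs 3] → A does not strictly dominate B (column X: 2 ≤ 3)
  A vs C: [2 vs 3, 2 vs 2, 2 vs 5] → A does not strictly dominate C (column X: 2 ≤ 3)
  B vs A: [3 vs 2, 4 vs 2, 3 vs 2] → B strictly dominates A
  B vs C: [3 vs 3, 4 vs 2, 3 vs 5] → B does not strictly dominate C (column X: 3 ≤ 3)
  C vs A: [3 vs 2, 2 vs 2, 5 vs 2] → C does not strictly dominate A (column Y: 2 ≤ 2)
  C vs B: [3 vs 3, 2 vs 4, 5 vs 3] → C does not strictly dominate B (column X: 3 ≤ 3)
No single strategy strictly dominates all others → no strictly dominant strategy.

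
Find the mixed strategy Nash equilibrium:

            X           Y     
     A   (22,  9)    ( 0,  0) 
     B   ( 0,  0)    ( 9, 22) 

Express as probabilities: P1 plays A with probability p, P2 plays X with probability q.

p = 0.7097, q = 0.2903

Work:
Find probabilities that make opponent indifferent:
P2 chooses q to make P1 indifferent between A and B
P1 chooses p to make P2 indifferent between X and Y
Mixed NE: P1 plays (A: 0.7097, B: 0.2903), P2 plays (X: 0.2903, Y: 0.7097)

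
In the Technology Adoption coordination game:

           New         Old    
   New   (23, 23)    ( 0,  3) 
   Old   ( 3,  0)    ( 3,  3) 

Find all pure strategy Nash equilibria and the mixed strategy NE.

Pure NE: (New, New) and (Old, Old); Mixed NE: p = 0.1304, q = 0.1304

Work:
Check pure NE:
(New, New): (23, 23) - no unilateral deviation beneficial
(Old, Old): (3, 3) - no unilateral deviation beneficial
Mixed NE: P1 plays New with p = 0.1304, P2 plays New with q = 0.1304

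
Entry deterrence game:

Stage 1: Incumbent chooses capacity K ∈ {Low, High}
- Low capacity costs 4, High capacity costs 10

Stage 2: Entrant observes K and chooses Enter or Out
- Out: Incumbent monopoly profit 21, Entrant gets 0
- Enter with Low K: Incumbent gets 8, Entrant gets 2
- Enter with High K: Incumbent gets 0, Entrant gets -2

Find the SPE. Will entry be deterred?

SPE: (High, Enter|Low, Out|High); Entry deterred. Incumbent net profit = 11

Work:
After Low K: Entrant enters (2 > 0)
After High K: Entrant stays out (-2 < 0)
Incumbent: Low → 8−4=4, High → 21−10=11
Incumbent chooses High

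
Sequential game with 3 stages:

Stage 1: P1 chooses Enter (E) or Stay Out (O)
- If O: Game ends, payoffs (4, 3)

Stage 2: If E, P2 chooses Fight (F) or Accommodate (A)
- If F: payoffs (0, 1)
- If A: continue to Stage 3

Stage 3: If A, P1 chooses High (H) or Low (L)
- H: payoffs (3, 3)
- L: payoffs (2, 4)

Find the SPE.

SPE: (O, A, H); Outcome (4, 3)

Work:
Stage 3: P1 chooses H (3 vs 2)
Stage 2: P2: F->1, A->3 (anticipating H). Choose A
Stage 1: P1: O->4, E->3 (anticipating A, H). Choose O
SPE path: O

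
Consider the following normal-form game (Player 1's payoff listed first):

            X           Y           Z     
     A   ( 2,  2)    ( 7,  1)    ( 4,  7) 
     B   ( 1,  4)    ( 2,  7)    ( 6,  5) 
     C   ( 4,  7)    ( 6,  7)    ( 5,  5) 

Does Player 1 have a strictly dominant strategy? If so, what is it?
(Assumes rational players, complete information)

No strictly dominant strategy exists for Player 1

Work:
A strategy strictly dominates another if it gives a strictly higher payoff against every opponent action. Compare each pair of P1's strategies column-by-column:
  A vs B: [2 vs 1, 7 vs 2, 4 vs 6] → A does not strictly dominate B (column Z: 4 ≤ 6)
  A vs C: [2 vs 4, 7 vs 6, 4 vs 5] → A does not strictly dominate C (column X: 2 ≤ 4)
  B vs A: [1 vs 2, 2 vs 7, 6 vs 4] → B does not strictly dominate A (column X: 1 ≤ 2)
  B vs C: [1 vs 4, 2 vs 6, 6 vs 5] → B does not strictly dominate C (column X: 1 ≤ 4)
  C vs A: [4 vs 2, 6 vs 7, 5 vs 4] → C does not strictly dominate A (column Y: 6 ≤ 7)
  C vs B: [4 vs 1, 6 vs 2, 5 vs 6] → C does not strictly dominate B (column Z: 5 ≤ 6)
No single strategy strictly dominates all others → no strictly dominant strategy.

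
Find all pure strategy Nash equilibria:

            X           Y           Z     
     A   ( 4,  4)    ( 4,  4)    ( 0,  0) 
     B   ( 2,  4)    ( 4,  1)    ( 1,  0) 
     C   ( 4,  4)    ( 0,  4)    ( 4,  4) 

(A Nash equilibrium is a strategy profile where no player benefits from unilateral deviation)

Nash equilibrium: (A, X), (A, Y), (C, X), (C, Z)

Work:
Best responses:
  P1 vs X: payoffs [4, 2, 4] → best response A/C (payoff 4)
  P1 vs Y: payoffs [4, 4, 0] → best response A/B (payoff 4)
  P1 vs Z: payoffs [0, 1, 4] → best response C (payoff 4)
  P2 vs A: payoffs [4, 4, 0] → best response X/Y (payoff 4)
  P2 vs B: payoffs [4, 1, 0] → best response X (payoff 4)
  P2 vs C: payoffs [4, 4, 4] → best response X/Y/Z (payoff 4)
Mutual best responses: (A,X), (A,Y), (C,X), (C,Z) → Nash equilibria.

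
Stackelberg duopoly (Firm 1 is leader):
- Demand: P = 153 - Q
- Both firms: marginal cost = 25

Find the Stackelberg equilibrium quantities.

q₁* (leader) = 64.0, q₂* (follower) = 32.0

Work:
Follower's reaction: q₂ = (a - c - q₁)/2
Leader substitutes: π₁ = q₁·(a - q₁ - (a-c-q₁)/2 - c)
FOC: q₁* = (153 - 25)/2 = 64.00
Then: q₂* = (153 - 25 - 64.0)/2 = 32.00
Leader has first-mover advantage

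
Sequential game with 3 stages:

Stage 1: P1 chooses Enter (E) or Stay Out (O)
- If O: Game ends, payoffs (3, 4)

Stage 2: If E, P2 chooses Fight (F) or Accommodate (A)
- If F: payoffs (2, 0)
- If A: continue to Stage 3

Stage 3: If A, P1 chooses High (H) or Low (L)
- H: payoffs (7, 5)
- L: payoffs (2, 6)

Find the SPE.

SPE: (E, A, H); Outcome (7, 5)

Work:
Stage 3: P1 chooses H (7 vs 2)
Stage 2: P2: F->0, A->5 (anticipating H). Choose A
Stage 1: P1: O->3, E->7 (anticipating A, H). Choose E
SPE path: E -> A -> H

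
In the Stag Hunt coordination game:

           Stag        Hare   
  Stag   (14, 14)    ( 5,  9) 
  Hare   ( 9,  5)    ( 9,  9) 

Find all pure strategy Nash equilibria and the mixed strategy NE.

Pure NE: (Stag, Stag) and (Hare, Hare); Mixed NE: p = 0.4444, q = 0.4444

Work:
Check pure NE:
(Stag, Stag): (14, 14) - no unilateral deviation beneficial
(Hare, Hare): (9, 9) - no unilateral deviation beneficial
Mixed NE: P1 plays Stag with p = 0.4444, P2 plays Stag with q = 0.4444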